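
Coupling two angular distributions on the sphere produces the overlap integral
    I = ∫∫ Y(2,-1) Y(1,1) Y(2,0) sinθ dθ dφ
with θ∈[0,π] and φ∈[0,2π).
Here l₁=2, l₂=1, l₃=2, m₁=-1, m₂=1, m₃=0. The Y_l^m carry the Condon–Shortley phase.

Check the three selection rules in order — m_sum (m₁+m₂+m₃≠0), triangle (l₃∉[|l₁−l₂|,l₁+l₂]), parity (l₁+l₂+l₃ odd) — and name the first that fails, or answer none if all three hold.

parity

azimuthal sum: -1 + 1 + 0 = 0  ✓
1 ≤ 2 ≤ 3 (triangle on l)  ✓
L = 2 + 1 + 2 = 5 (odd)  ✗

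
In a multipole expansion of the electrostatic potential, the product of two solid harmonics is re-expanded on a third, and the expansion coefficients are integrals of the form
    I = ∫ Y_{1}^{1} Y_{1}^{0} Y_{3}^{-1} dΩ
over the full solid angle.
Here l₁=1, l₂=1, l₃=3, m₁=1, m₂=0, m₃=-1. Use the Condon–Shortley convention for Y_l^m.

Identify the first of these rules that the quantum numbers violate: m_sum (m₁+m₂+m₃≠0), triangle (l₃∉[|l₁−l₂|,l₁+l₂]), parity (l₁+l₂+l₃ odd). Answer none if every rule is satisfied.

m₁+m₂+m₃ = 1 + 0 − 1 = 0  ✓
triangle: |1−1|=0 ≤ l₃=3 ≤ 1+1=2  ✗
parity: l₁+l₂+l₃ = 5 is odd

triangle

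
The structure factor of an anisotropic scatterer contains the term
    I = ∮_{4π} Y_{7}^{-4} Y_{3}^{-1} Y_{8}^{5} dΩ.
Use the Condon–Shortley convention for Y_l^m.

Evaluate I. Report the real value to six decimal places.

m-sum 0 ✓  L=18 even ✓  4≤8≤10 ✓
Π(2lᵢ+1) = 15×7×17 = 1785
triangle coeff Δ(7,3,8) = 1/5290740
Σ_t [0,2]: t=0:+1/7257600 t=1:−1/2073600 t=2:+1/7257600 = -1/4838400
(3j)²=252/20995 [(7 3 8; 0 0 0)], sign=-1
Σ_t [0,2]: t=0:+1/319334400 t=1:−1/43545600 t=2:+1/104509440 = -59/5748019200
(3j)²=3481/406980 [(7 3 8; -4 -1 5)], sign=+1
⇒ 4πI² = 73101/398905
I = (-1)√(73101/398905/(4π)) = -0.12075969

-0.120760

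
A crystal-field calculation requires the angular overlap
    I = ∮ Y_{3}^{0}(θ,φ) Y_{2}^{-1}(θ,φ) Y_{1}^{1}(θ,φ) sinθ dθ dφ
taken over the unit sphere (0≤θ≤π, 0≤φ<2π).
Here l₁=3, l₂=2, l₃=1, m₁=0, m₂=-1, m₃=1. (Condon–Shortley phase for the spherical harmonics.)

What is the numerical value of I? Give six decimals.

0.143048

Rules hold: Σm=0, L=6 even, 1≤1≤5.
N = 7·5·3 = 105
Δ = 4!·2!·0!/7! = 1/105
Racah Σ t=2..2: t=2:+1/4 = 1/4
⇒ 3j(3 2 1; 0 0 0)² = 3/35, sgn -1
Racah Σ t=1..1: t=1:−1/12 = -1/12
⇒ 3j(3 2 1; 0 -1 1)² = 1/35, sgn -1
4πI² = N·(3j₀)²·(3jₘ)² = 9/35
I = +1·√(0.257143/4π) = 0.14304817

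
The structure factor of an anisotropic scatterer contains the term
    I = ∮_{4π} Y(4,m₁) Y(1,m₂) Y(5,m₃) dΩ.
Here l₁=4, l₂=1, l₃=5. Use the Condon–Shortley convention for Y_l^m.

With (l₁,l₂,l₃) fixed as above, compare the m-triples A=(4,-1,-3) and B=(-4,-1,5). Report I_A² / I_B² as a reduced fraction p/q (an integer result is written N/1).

l's match ⇒ only the (l;m) 3-j factors differ between A and B.
A: triangle coeff Δ(4,1,5) = 1/495; Σ_t [0,0]: t=0:+1/80640 = 1/80640; (3j)²=1/495 [(4 1 5; 4 -1 -3)], sign=+1
B: triangle coeff Δ(4,1,5) = 1/495; Σ_t [0,0]: t=0:+1/80640 = 1/80640; (3j)²=1/11 [(4 1 5; -4 -1 5)], sign=+1
I_A²/I_B² = (1/495)/(1/11) = 1/45

1/45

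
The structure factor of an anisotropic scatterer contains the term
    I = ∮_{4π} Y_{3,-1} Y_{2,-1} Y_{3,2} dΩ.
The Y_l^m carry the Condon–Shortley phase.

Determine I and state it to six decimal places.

Rules hold: Σm=0, L=8 even, 1≤3≤5.
N = 7·5·7 = 245
Δ = 2!·4!·2!/9! = 1/3780
Racah Σ t=0..2: t=0:+1/24 t=1:−1/4 t=2:+1/24 = -1/6
⇒ 3j(3 2 3; 0 0 0)² = 4/105, sgn +1
Racah Σ t=0..1: t=0:+1/48 t=1:−1/12 = -1/16
⇒ 3j(3 2 3; -1 -1 2)² = 1/28, sgn +1
4πI² = N·(3j₀)²·(3jₘ)² = 1/3
I = +1·√(0.333333/4π) = 0.16286750

0.162868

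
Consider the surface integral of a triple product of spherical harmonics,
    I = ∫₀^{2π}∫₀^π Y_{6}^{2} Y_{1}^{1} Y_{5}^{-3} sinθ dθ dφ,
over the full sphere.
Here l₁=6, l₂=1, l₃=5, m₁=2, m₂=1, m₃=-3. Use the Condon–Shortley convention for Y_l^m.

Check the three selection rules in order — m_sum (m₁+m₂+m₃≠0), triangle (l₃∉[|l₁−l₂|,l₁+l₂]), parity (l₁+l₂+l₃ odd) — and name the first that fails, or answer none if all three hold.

none

Σmᵢ = 0  ✓
l₃∈[|l₁−l₂|,l₁+l₂]=[5,7], have l₃=5  ✓
Σlᵢ = 12 ⇒ even  ✓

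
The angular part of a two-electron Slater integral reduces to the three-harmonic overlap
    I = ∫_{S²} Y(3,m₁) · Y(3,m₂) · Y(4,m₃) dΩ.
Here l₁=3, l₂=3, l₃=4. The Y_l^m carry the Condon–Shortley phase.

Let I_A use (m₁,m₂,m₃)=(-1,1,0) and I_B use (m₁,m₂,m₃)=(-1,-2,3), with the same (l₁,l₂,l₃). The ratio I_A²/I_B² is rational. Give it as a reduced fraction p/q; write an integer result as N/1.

l's match ⇒ only the (l;m) 3-j factors differ between A and B.
A: triangle coeff Δ(3,3,4) = 1/34650; Σ_t [0,2]: t=0:+1/1152 t=1:−1/36 t=2:+1/32 = 5/1152; (3j)²=1/1386 [(3 3 4; -1 1 0)], sign=+1
B: triangle coeff Δ(3,3,4) = 1/34650; Σ_t [0,1]: t=0:+1/288 t=1:−1/144 = -1/288; (3j)²=1/99 [(3 3 4; -1 -2 3)], sign=+1
I_A²/I_B² = (1/1386)/(1/99) = 1/14

1/14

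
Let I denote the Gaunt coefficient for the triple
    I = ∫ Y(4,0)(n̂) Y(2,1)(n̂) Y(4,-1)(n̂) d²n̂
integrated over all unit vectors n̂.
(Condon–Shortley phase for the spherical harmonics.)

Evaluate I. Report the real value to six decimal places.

-0.044869

Rules hold: Σm=0, L=10 even, 2≤4≤6.
N = 9·5·9 = 405
Δ = 2!·6!·2!/11! = 1/13860
Racah Σ t=0..2: t=0:+1/192 t=1:−1/36 t=2:+1/192 = -5/288
⇒ 3j(4 2 4; 0 0 0)² = 20/693, sgn -1
Racah Σ t=1..2: t=1:−1/72 t=2:+1/96 = -1/288
⇒ 3j(4 2 4; 0 1 -1)² = 1/462, sgn +1
4πI² = N·(3j₀)²·(3jₘ)² = 150/5929
I = -1·√(0.0252994/4π) = -0.04486937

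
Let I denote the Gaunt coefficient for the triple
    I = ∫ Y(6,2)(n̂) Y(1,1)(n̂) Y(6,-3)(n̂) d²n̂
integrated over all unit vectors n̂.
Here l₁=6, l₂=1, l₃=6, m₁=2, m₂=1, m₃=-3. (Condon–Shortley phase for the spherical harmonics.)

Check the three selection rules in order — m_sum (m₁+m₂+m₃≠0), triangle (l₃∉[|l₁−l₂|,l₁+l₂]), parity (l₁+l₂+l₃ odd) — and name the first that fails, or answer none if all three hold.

Σmᵢ = 0  ✓
l₃∈[|l₁−l₂|,l₁+l₂]=[5,7], have l₃=6  ✓
Σlᵢ = 13 ⇒ odd  ✗

parity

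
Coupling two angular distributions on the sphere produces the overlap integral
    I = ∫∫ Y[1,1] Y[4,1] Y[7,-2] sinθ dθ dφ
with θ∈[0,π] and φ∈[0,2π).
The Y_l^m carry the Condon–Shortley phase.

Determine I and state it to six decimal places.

l₃=7 ∉ [3,5] — triangle fails ⇒ I = 0

0.000000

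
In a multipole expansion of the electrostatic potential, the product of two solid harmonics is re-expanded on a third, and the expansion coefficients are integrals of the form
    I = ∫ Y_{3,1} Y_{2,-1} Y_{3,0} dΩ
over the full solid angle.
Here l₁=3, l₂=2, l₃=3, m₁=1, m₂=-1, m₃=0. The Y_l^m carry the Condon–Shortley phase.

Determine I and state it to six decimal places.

m-sum 0 ✓  L=8 even ✓  1≤3≤5 ✓
Π(2lᵢ+1) = 7×5×7 = 245
triangle coeff Δ(3,2,3) = 1/3780
Σ_t [0,2]: t=0:+1/24 t=1:−1/4 t=2:+1/24 = -1/6
(3j)²=4/105 [(3 2 3; 0 0 0)], sign=+1
Σ_t [0,1]: t=0:+1/8 t=1:−1/12 = 1/24
(3j)²=1/210 [(3 2 3; 1 -1 0)], sign=-1
⇒ 4πI² = 2/45
I = (-1)√(2/45/(4π)) = -0.05947080

-0.059471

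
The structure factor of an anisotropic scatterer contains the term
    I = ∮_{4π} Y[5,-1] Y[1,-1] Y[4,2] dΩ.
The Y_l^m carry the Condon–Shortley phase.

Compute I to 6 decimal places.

-0.120286

Rules hold: Σm=0, L=10 even, 4≤4≤6.
N = 11·3·9 = 297
Δ = 2!·8!·0!/11! = 1/495
Racah Σ t=1..1: t=1:−1/576 = -1/576
⇒ 3j(5 1 4; 0 0 0)² = 5/99, sgn -1
Racah Σ t=0..0: t=0:+1/2880 = 1/2880
⇒ 3j(5 1 4; -1 -1 2)² = 2/165, sgn +1
4πI² = N·(3j₀)²·(3jₘ)² = 2/11
I = -1·√(0.181818/4π) = -0.12028562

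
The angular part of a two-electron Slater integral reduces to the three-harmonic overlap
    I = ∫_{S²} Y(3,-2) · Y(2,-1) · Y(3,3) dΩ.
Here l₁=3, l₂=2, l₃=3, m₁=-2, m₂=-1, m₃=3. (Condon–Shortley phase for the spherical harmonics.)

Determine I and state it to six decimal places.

-0.210261

Checks pass: Σm=0; 8 even; l₃=3∈[1,5].
(2·3+1)(2·2+1)(2·3+1) = 245
Δ: 2! 4! 2! / 9! → 1/3780
sum: t=0:+1/24 t=1:−1/4 t=2:+1/24 = -1/6
3j²(3 2 3; 0 0 0) = Δ·Π!·Σ² = 4/105  (sign +1)
sum: t=1:−1/48 = -1/48
3j²(3 2 3; -2 -1 3) = Δ·Π!·Σ² = 5/84  (sign -1)
combine: 4πI² = 245·4/105·5/84 = 5/9
take √, sign -1: I = -0.21026104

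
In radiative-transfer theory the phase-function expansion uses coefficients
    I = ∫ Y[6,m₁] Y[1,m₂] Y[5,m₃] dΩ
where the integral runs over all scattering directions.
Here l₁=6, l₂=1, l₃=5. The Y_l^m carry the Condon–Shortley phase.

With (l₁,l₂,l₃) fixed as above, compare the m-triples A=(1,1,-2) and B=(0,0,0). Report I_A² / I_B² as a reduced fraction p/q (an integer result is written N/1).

5/18

Same 6,1,5: normalisation and zero-m 3j drop out of the ratio.
A: Δ: 2! 10! 0! / 13! → 1/858; sum: t=2:+1/60480 = 1/60480; 3j²(6 1 5; 1 1 -2) = Δ·Π!·Σ² = 5/429  (sign -1)
B: Δ: 2! 10! 0! / 13! → 1/858; sum: t=1:−1/14400 = -1/14400; 3j²(6 1 5; 0 0 0) = Δ·Π!·Σ² = 6/143  (sign +1)
I_A²/I_B² = (5/429)/(6/143) = 5/18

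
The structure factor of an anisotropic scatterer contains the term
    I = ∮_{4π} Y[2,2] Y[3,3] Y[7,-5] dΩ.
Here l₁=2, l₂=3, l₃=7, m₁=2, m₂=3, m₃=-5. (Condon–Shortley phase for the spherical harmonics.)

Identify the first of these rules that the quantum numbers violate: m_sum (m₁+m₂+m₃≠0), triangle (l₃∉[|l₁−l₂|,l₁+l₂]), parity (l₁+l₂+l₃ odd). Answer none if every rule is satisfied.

m₁+m₂+m₃ = 2 + 3 − 5 = 0  ✓
triangle: |2−3|=1 ≤ l₃=7 ≤ 2+3=5  ✗
parity: l₁+l₂+l₃ = 12 is even

triangle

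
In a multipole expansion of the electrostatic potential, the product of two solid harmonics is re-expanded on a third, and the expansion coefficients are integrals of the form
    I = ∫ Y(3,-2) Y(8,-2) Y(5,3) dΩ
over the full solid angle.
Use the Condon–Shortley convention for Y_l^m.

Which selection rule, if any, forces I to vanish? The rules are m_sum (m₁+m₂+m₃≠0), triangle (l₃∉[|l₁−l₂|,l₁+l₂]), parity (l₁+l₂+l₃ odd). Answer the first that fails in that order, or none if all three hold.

m_sum

azimuthal sum: -2 − 2 + 3 = -1  ✗
5 ≤ 5 ≤ 11 (triangle on l)
L = 3 + 8 + 5 = 16 (even)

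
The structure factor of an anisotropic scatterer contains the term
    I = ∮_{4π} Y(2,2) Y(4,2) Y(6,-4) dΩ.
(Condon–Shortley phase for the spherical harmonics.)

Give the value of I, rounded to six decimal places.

0.230476

Checks pass: Σm=0; 12 even; l₃=6∈[2,6].
(2·2+1)(2·4+1)(2·6+1) = 585
Δ: 0! 4! 8! / 13! → 1/6435
sum: t=0:+1/2304 = 1/2304
3j²(2 4 6; 0 0 0) = Δ·Π!·Σ² = 5/143  (sign +1)
sum: t=0:+1/34560 = 1/34560
3j²(2 4 6; 2 2 -4) = Δ·Π!·Σ² = 14/429  (sign +1)
combine: 4πI² = 585·5/143·14/429 = 1050/1573
take √, sign +1: I = 0.23047581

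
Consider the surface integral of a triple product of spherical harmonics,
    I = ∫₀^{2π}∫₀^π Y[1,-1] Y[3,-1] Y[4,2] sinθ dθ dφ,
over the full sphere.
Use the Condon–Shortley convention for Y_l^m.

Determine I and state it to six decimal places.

m-sum 0 ✓  L=8 even ✓  2≤4≤4 ✓
Π(2lᵢ+1) = 3×7×9 = 189
triangle coeff Δ(1,3,4) = 1/252
Σ_t [0,0]: t=0:+1/36 = 1/36
(3j)²=4/63 [(1 3 4; 0 0 0)], sign=+1
Σ_t [0,0]: t=0:+1/96 = 1/96
(3j)²=5/84 [(1 3 4; -1 -1 2)], sign=+1
⇒ 4πI² = 5/7
I = (+1)√(5/7/(4π)) = 0.23841361

0.238414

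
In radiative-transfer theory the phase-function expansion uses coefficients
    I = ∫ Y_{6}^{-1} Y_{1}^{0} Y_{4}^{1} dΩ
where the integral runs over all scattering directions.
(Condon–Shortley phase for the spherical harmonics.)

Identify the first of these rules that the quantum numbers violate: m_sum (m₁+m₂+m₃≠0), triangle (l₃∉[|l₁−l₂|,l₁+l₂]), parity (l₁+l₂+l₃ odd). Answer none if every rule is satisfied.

triangle

m₁+m₂+m₃ = -1 + 0 + 1 = 0  ✓
triangle: |6−1|=5 ≤ l₃=4 ≤ 6+1=7  ✗
parity: l₁+l₂+l₃ = 11 is odd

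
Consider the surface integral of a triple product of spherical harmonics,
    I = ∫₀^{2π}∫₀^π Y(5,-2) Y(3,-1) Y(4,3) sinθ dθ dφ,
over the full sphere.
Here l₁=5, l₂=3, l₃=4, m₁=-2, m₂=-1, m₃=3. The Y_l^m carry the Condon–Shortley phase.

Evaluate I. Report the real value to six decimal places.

-0.171363

Checks pass: Σm=0; 12 even; l₃=4∈[2,8].
(2·5+1)(2·3+1)(2·4+1) = 693
Δ: 4! 6! 2! / 13! → 1/180180
sum: t=1:−1/576 t=2:+1/144 t=3:−1/576 = 1/288
3j²(5 3 4; 0 0 0) = Δ·Π!·Σ² = 20/1001  (sign +1)
sum: t=1:−1/4320 t=2:+1/960 = 7/8640
3j²(5 3 4; -2 -1 3) = Δ·Π!·Σ² = 343/12870  (sign -1)
combine: 4πI² = 693·20/1001·343/12870 = 686/1859
take √, sign -1: I = -0.17136315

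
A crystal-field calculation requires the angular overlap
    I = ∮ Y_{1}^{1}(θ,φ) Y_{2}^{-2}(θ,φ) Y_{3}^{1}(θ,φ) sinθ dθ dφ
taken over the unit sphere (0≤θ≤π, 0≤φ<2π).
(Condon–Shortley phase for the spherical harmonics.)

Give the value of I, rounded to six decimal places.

Rules hold: Σm=0, L=6 even, 1≤3≤3.
N = 3·5·7 = 105
Δ = 0!·2!·4!/7! = 1/105
Racah Σ t=0..0: t=0:+1/4 = 1/4
⇒ 3j(1 2 3; 0 0 0)² = 3/35, sgn -1
Racah Σ t=0..0: t=0:+1/48 = 1/48
⇒ 3j(1 2 3; 1 -2 1)² = 1/105, sgn +1
4πI² = N·(3j₀)²·(3jₘ)² = 3/35
I = -1·√(0.0857143/4π) = -0.08258890

-0.082589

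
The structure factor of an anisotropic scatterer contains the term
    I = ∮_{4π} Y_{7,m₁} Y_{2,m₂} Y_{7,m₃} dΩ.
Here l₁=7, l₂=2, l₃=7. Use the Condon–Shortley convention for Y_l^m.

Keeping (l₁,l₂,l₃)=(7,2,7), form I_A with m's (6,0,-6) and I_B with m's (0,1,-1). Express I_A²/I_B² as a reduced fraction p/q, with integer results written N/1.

676/21

l's match ⇒ only the (l;m) 3-j factors differ between A and B.
A: triangle coeff Δ(7,2,7) = 1/185640; Σ_t [0,1]: t=0:+1/159667200 t=1:−1/479001600 = 1/239500800; (3j)²=26/1785 [(7 2 7; 6 0 -6)], sign=-1
B: triangle coeff Δ(7,2,7) = 1/185640; Σ_t [1,2]: t=1:−1/1036800 t=2:+1/1209600 = -1/7257600; (3j)²=1/2210 [(7 2 7; 0 1 -1)], sign=-1
I_A²/I_B² = (26/1785)/(1/2210) = 676/21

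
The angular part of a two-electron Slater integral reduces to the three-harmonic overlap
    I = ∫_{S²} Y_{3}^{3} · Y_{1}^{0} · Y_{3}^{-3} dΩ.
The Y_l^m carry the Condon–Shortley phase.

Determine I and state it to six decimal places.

L=7 odd ⇒ parity kills the (l;000) factor ⇒ I = 0

0.000000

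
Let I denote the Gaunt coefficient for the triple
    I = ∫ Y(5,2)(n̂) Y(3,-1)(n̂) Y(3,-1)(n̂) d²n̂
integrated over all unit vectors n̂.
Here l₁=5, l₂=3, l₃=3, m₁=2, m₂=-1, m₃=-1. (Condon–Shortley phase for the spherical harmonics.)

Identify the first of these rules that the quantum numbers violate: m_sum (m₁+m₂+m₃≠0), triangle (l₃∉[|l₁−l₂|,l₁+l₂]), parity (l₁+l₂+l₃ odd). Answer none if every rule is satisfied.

parity

m₁+m₂+m₃ = 2 − 1 − 1 = 0  ✓
triangle: |5−3|=2 ≤ l₃=3 ≤ 5+3=8  ✓
parity: l₁+l₂+l₃ = 11 is odd  ✗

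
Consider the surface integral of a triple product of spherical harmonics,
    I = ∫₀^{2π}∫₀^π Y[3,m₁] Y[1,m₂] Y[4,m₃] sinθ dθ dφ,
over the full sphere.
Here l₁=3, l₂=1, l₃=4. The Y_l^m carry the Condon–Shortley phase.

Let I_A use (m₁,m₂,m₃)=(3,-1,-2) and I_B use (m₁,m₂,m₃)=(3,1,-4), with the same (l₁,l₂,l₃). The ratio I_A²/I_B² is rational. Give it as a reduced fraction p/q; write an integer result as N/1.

1/28

l's match ⇒ only the (l;m) 3-j factors differ between A and B.
A: triangle coeff Δ(3,1,4) = 1/252; Σ_t [0,0]: t=0:+1/1440 = 1/1440; (3j)²=1/252 [(3 1 4; 3 -1 -2)], sign=+1
B: triangle coeff Δ(3,1,4) = 1/252; Σ_t [0,0]: t=0:+1/1440 = 1/1440; (3j)²=1/9 [(3 1 4; 3 1 -4)], sign=+1
I_A²/I_B² = (1/252)/(1/9) = 1/28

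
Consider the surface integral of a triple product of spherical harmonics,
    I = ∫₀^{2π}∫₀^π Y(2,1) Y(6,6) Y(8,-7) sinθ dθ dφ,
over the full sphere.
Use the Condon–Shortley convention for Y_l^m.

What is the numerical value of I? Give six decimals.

-0.181017

Checks pass: Σm=0; 16 even; l₃=8∈[4,8].
(2·2+1)(2·6+1)(2·8+1) = 1105
Δ: 0! 4! 12! / 17! → 1/30940
sum: t=0:+1/2073600 = 1/2073600
3j²(2 6 8; 0 0 0) = Δ·Π!·Σ² = 28/1105  (sign +1)
sum: t=0:+1/2874009600 = 1/2874009600
3j²(2 6 8; 1 6 -7) = Δ·Π!·Σ² = 1/68  (sign -1)
combine: 4πI² = 1105·28/1105·1/68 = 7/17
take √, sign -1: I = -0.18101711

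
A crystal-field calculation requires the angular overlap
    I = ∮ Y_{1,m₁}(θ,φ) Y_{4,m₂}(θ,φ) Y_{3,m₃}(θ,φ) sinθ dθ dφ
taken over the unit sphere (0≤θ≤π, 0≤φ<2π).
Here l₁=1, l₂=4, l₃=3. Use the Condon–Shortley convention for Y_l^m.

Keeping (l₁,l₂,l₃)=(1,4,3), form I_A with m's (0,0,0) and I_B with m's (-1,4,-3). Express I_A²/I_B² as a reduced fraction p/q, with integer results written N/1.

4/7

Shared (l₁,l₂,l₃)=(1,4,3): N and (l;000)² cancel in I_A²/I_B².
A: Δ = 2!·0!·6!/9! = 1/252; Racah Σ t=1..1: t=1:−1/36 = -1/36; ⇒ 3j(1 4 3; 0 0 0)² = 4/63, sgn +1
B: Δ = 2!·0!·6!/9! = 1/252; Racah Σ t=2..2: t=2:+1/1440 = 1/1440; ⇒ 3j(1 4 3; -1 4 -3)² = 1/9, sgn +1
I_A²/I_B² = (4/63)/(1/9) = 4/7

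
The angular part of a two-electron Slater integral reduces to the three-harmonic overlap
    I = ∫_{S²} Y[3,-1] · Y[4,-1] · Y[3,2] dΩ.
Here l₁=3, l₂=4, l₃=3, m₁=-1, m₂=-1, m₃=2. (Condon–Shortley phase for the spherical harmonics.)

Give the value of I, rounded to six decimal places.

m-sum 0 ✓  L=10 even ✓  1≤3≤7 ✓
Π(2lᵢ+1) = 7×9×7 = 441
triangle coeff Δ(3,4,3) = 1/34650
Σ_t [1,3]: t=1:−1/72 t=2:+1/16 t=3:−1/72 = 5/144
(3j)²=2/77 [(3 4 3; 0 0 0)], sign=-1
Σ_t [2,3]: t=2:+1/48 t=3:−1/144 = 1/72
(3j)²=16/693 [(3 4 3; -1 -1 2)], sign=-1
⇒ 4πI² = 32/121
I = (+1)√(32/121/(4π)) = 0.14506992

0.145070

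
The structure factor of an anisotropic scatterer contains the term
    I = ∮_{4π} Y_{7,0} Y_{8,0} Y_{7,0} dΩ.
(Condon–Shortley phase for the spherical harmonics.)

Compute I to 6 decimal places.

Rules hold: Σm=0, L=22 even, 1≤7≤15.
N = 15·17·15 = 3825
Δ = 8!·6!·8!/23! = 1/22086194130
Racah Σ t=1..7: t=1:−1/18289152000 t=2:+1/248832000 t=3:−1/24883200 t=4:+1/11943936 t=5:−1/24883200 t=6:+1/248832000 t=7:−1/18289152000 = 11/975421440
⇒ 3j(7 8 7; 0 0 0)² = 1750/289731, sgn -1
(m-triple is (0,0,0) — same symbol as above.)
4πI² = N·(3j₀)²·(3jₘ)² = 76562500/548653937
I = +1·√(0.139546/4π) = 0.10537895

0.105379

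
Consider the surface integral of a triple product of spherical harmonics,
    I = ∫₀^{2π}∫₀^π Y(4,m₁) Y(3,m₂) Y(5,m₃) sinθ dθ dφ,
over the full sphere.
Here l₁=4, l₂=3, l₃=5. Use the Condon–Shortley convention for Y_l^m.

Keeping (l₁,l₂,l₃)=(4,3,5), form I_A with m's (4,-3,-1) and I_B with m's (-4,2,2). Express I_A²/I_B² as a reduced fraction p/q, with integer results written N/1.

l's match ⇒ only the (l;m) 3-j factors differ between A and B.
A: triangle coeff Δ(4,3,5) = 1/180180; Σ_t [0,0]: t=0:+1/34560 = 1/34560; (3j)²=1/429 [(4 3 5; 4 -3 -1)], sign=+1
B: triangle coeff Δ(4,3,5) = 1/180180; Σ_t [2,2]: t=2:+1/8640 = 1/8640; (3j)²=14/1287 [(4 3 5; -4 2 2)], sign=-1
I_A²/I_B² = (1/429)/(14/1287) = 3/14

3/14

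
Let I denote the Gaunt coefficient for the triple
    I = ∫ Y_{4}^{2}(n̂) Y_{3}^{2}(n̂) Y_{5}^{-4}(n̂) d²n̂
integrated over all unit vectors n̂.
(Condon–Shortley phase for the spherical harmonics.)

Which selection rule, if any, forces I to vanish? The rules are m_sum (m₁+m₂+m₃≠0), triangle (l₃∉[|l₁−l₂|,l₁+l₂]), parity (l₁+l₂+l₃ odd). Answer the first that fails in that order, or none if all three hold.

none

azimuthal sum: 2 + 2 − 4 = 0  ✓
1 ≤ 5 ≤ 7 (triangle on l)  ✓
L = 4 + 3 + 5 = 12 (even)  ✓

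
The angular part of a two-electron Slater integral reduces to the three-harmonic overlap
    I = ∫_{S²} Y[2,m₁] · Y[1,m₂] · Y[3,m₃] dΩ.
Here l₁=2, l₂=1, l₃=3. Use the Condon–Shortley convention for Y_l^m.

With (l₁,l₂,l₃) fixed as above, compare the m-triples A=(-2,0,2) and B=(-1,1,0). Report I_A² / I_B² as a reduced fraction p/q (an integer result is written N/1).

Shared (l₁,l₂,l₃)=(2,1,3): N and (l;000)² cancel in I_A²/I_B².
A: Δ = 0!·4!·2!/7! = 1/105; Racah Σ t=0..0: t=0:+1/24 = 1/24; ⇒ 3j(2 1 3; -2 0 2)² = 1/21, sgn -1
B: Δ = 0!·4!·2!/7! = 1/105; Racah Σ t=0..0: t=0:+1/12 = 1/12; ⇒ 3j(2 1 3; -1 1 0)² = 1/35, sgn -1
I_A²/I_B² = (1/21)/(1/35) = 5/3

5/3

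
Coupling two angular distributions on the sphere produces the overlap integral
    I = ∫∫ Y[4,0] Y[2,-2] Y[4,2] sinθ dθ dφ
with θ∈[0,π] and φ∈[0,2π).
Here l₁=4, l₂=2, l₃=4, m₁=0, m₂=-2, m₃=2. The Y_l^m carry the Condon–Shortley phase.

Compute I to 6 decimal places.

m-sum 0 ✓  L=10 even ✓  2≤4≤6 ✓
Π(2lᵢ+1) = 9×5×9 = 405
triangle coeff Δ(4,2,4) = 1/13860
Σ_t [0,2]: t=0:+1/192 t=1:−1/36 t=2:+1/192 = -5/288
(3j)²=20/693 [(4 2 4; 0 0 0)], sign=-1
Σ_t [0,0]: t=0:+1/192 = 1/192
(3j)²=3/77 [(4 2 4; 0 -2 2)], sign=+1
⇒ 4πI² = 2700/5929
I = (-1)√(2700/5929/(4π)) = -0.19036462

-0.190365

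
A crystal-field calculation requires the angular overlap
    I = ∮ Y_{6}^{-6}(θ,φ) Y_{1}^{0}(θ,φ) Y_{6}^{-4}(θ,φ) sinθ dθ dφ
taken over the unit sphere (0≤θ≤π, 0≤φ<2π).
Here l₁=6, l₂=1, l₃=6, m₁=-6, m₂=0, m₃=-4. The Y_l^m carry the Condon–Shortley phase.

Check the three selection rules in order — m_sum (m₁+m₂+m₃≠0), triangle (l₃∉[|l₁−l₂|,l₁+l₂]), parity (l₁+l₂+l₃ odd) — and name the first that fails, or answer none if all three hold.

azimuthal sum: -6 + 0 − 4 = -10  ✗
5 ≤ 6 ≤ 7 (triangle on l)
L = 6 + 1 + 6 = 13 (odd)

m_sum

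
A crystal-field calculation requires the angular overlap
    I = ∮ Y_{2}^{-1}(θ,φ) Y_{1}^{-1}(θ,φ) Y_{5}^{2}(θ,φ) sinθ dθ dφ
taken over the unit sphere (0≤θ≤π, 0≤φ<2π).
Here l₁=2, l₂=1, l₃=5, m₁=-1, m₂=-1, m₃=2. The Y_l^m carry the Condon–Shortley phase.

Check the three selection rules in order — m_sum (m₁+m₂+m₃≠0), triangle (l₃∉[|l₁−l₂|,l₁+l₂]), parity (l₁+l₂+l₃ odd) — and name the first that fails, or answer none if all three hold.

triangle

Σmᵢ = 0  ✓
l₃∈[|l₁−l₂|,l₁+l₂]=[1,3], have l₃=5  ✗
Σlᵢ = 8 ⇒ even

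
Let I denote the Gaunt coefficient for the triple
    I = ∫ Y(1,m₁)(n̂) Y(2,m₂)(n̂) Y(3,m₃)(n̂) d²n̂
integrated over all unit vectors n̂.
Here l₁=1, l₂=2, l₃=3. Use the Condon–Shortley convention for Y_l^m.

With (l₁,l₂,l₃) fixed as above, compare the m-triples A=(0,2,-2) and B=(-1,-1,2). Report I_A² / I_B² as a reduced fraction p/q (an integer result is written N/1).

Shared (l₁,l₂,l₃)=(1,2,3): N and (l;000)² cancel in I_A²/I_B².
A: Δ = 0!·2!·4!/7! = 1/105; Racah Σ t=0..0: t=0:+1/24 = 1/24; ⇒ 3j(1 2 3; 0 2 -2)² = 1/21, sgn -1
B: Δ = 0!·2!·4!/7! = 1/105; Racah Σ t=0..0: t=0:+1/12 = 1/12; ⇒ 3j(1 2 3; -1 -1 2)² = 2/21, sgn -1
I_A²/I_B² = (1/21)/(2/21) = 1/2

1/2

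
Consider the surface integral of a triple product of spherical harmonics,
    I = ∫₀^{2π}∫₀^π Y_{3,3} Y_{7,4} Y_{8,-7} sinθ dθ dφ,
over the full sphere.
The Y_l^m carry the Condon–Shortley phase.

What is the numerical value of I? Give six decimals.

m-sum 0 ✓  L=18 even ✓  4≤8≤10 ✓
Π(2lᵢ+1) = 7×15×17 = 1785
triangle coeff Δ(3,7,8) = 1/5290740
Σ_t [0,2]: t=0:+1/7257600 t=1:−1/2073600 t=2:+1/7257600 = -1/4838400
(3j)²=252/20995 [(3 7 8; 0 0 0)], sign=-1
Σ_t [0,0]: t=0:+1/1916006400 = 1/1916006400
(3j)²=15/1292 [(3 7 8; 3 4 -7)], sign=-1
⇒ 4πI² = 19845/79781
I = (+1)√(19845/79781/(4π)) = 0.14069248

0.140692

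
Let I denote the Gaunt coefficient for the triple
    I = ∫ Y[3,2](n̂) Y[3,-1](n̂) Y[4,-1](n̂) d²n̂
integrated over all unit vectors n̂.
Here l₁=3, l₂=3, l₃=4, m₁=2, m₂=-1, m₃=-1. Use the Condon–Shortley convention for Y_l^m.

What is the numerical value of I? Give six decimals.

0.145070

Checks pass: Σm=0; 10 even; l₃=4∈[0,6].
(2·3+1)(2·3+1)(2·4+1) = 441
Δ: 2! 4! 4! / 11! → 1/34650
sum: t=0:+1/72 t=1:−1/16 t=2:+1/72 = -5/144
3j²(3 3 4; 0 0 0) = Δ·Π!·Σ² = 2/77  (sign -1)
sum: t=0:+1/48 t=1:−1/144 = 1/72
3j²(3 3 4; 2 -1 -1) = Δ·Π!·Σ² = 16/693  (sign -1)
combine: 4πI² = 441·2/77·16/693 = 32/121
take √, sign +1: I = 0.14506992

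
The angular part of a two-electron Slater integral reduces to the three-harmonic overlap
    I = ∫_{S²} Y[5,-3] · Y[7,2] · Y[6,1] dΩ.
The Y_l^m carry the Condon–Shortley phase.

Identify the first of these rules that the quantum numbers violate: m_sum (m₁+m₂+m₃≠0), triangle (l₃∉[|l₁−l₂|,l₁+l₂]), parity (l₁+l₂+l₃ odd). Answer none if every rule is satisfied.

none

Σmᵢ = 0  ✓
l₃∈[|l₁−l₂|,l₁+l₂]=[2,12], have l₃=6  ✓
Σlᵢ = 18 ⇒ even  ✓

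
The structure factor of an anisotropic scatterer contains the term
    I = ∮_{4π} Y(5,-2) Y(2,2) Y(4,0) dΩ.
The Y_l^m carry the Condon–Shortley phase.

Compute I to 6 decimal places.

0.000000

Σlᵢ=11 odd — θ-integrand is odd under cosθ→−cosθ; I=0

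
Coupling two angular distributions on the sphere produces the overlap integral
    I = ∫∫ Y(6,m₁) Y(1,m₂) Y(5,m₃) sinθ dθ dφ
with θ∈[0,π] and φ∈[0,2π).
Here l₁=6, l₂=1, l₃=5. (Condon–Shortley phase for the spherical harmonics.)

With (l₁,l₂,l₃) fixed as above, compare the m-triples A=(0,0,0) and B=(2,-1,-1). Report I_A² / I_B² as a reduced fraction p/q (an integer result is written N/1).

l's match ⇒ only the (l;m) 3-j factors differ between A and B.
A: triangle coeff Δ(6,1,5) = 1/858; Σ_t [1,1]: t=1:−1/14400 = -1/14400; (3j)²=6/143 [(6 1 5; 0 0 0)], sign=+1
B: triangle coeff Δ(6,1,5) = 1/858; Σ_t [0,0]: t=0:+1/34560 = 1/34560; (3j)²=14/429 [(6 1 5; 2 -1 -1)], sign=+1
I_A²/I_B² = (6/143)/(14/429) = 9/7

9/7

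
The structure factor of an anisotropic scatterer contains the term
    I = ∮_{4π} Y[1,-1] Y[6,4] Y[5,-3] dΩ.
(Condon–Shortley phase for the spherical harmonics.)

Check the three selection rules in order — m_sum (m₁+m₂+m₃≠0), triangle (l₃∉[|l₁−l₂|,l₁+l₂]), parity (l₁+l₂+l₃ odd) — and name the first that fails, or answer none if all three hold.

Σmᵢ = 0  ✓
l₃∈[|l₁−l₂|,l₁+l₂]=[5,7], have l₃=5  ✓
Σlᵢ = 12 ⇒ even  ✓

none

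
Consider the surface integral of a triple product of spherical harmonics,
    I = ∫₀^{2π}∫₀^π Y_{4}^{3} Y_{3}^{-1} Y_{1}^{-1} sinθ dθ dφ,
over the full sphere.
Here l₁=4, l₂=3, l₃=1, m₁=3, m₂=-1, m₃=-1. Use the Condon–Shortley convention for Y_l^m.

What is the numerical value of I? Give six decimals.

Σmᵢ = 1 ≠ 0, so the φ-integral vanishes; I = 0

0.000000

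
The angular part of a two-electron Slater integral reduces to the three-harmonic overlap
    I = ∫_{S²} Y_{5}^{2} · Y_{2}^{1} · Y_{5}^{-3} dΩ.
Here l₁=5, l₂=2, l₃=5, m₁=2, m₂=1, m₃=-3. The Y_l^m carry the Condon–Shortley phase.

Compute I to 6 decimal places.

Rules hold: Σm=0, L=12 even, 3≤5≤7.
N = 11·5·11 = 605
Δ = 2!·8!·2!/13! = 1/38610
Racah Σ t=0..2: t=0:+1/2880 t=1:−1/576 t=2:+1/2880 = -1/960
⇒ 3j(5 2 5; 0 0 0)² = 10/429, sgn +1
Racah Σ t=1..2: t=1:−1/2880 t=2:+1/10080 = -1/4032
⇒ 3j(5 2 5; 2 1 -3)² = 10/429, sgn -1
4πI² = N·(3j₀)²·(3jₘ)² = 500/1521
I = -1·√(0.328731/4π) = -0.16173926

-0.161739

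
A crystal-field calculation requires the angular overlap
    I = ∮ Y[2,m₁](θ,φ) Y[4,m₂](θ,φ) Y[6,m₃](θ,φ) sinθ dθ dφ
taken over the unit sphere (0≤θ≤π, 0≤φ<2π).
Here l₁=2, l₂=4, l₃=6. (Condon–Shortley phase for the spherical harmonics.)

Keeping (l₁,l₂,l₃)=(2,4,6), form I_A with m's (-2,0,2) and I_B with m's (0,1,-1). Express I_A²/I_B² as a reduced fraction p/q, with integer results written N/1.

Shared (l₁,l₂,l₃)=(2,4,6): N and (l;000)² cancel in I_A²/I_B².
A: Δ = 0!·4!·8!/13! = 1/6435; Racah Σ t=0..0: t=0:+1/13824 = 1/13824; ⇒ 3j(2 4 6; -2 0 2)² = 14/1287, sgn +1
B: Δ = 0!·4!·8!/13! = 1/6435; Racah Σ t=0..0: t=0:+1/2880 = 1/2880; ⇒ 3j(2 4 6; 0 1 -1)² = 14/429, sgn -1
I_A²/I_B² = (14/1287)/(14/429) = 1/3

1/3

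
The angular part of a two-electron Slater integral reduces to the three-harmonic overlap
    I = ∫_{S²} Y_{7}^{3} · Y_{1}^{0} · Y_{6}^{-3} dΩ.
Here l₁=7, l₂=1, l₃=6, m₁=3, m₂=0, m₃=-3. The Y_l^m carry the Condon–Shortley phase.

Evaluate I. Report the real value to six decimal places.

-0.221293

Rules hold: Σm=0, L=14 even, 6≤6≤8.
N = 15·3·13 = 585
Δ = 2!·12!·0!/15! = 1/1365
Racah Σ t=1..1: t=1:−1/518400 = -1/518400
⇒ 3j(7 1 6; 0 0 0)² = 7/195, sgn -1
Racah Σ t=1..1: t=1:−1/2177280 = -1/2177280
⇒ 3j(7 1 6; 3 0 -3)² = 8/273, sgn +1
4πI² = N·(3j₀)²·(3jₘ)² = 8/13
I = -1·√(0.615385/4π) = -0.22129336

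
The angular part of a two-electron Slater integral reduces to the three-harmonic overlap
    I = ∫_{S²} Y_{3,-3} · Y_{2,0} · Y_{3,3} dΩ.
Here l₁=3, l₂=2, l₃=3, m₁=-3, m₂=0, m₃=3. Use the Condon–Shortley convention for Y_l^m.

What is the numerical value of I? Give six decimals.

0.210261

m-sum 0 ✓  L=8 even ✓  1≤3≤5 ✓
Π(2lᵢ+1) = 7×5×7 = 245
triangle coeff Δ(3,2,3) = 1/3780
Σ_t [0,2]: t=0:+1/24 t=1:−1/4 t=2:+1/24 = -1/6
(3j)²=4/105 [(3 2 3; 0 0 0)], sign=+1
Σ_t [2,2]: t=2:+1/96 = 1/96
(3j)²=5/84 [(3 2 3; -3 0 3)], sign=+1
⇒ 4πI² = 5/9
I = (+1)√(5/9/(4π)) = 0.21026104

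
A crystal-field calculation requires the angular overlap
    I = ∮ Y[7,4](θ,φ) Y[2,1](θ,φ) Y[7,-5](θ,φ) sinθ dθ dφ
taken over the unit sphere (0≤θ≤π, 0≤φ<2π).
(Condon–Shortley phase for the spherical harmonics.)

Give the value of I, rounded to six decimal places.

Rules hold: Σm=0, L=16 even, 5≤7≤9.
N = 15·5·15 = 1125
Δ = 2!·12!·2!/17! = 1/185640
Racah Σ t=0..2: t=0:+1/2419200 t=1:−1/518400 t=2:+1/2419200 = -1/907200
⇒ 3j(7 2 7; 0 0 0)² = 56/3315, sgn +1
Racah Σ t=1..2: t=1:−1/14515200 t=2:+1/79833600 = -1/17740800
⇒ 3j(7 2 7; 4 1 -5)² = 729/30940, sgn -1
4πI² = N·(3j₀)²·(3jₘ)² = 21870/48841
I = -1·√(0.44778/4π) = -0.18876748

-0.188767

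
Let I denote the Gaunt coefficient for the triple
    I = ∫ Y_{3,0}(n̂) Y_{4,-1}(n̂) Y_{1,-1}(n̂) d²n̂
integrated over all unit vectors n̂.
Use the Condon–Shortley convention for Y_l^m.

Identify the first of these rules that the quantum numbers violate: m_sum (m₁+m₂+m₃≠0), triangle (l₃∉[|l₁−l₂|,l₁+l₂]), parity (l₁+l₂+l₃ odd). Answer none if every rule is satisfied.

azimuthal sum: 0 − 1 − 1 = -2  ✗
1 ≤ 1 ≤ 7 (triangle on l)
L = 3 + 4 + 1 = 8 (even)

m_sum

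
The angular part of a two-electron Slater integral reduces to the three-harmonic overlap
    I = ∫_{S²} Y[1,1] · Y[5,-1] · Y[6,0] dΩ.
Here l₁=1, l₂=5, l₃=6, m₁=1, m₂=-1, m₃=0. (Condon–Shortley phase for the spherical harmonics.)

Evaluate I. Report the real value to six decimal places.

0.158246

m-sum 0 ✓  L=12 even ✓  4≤6≤6 ✓
Π(2lᵢ+1) = 3×11×13 = 429
triangle coeff Δ(1,5,6) = 1/858
Σ_t [0,0]: t=0:+1/14400 = 1/14400
(3j)²=6/143 [(1 5 6; 0 0 0)], sign=+1
Σ_t [0,0]: t=0:+1/34560 = 1/34560
(3j)²=5/286 [(1 5 6; 1 -1 0)], sign=+1
⇒ 4πI² = 45/143
I = (+1)√(45/143/(4π)) = 0.15824621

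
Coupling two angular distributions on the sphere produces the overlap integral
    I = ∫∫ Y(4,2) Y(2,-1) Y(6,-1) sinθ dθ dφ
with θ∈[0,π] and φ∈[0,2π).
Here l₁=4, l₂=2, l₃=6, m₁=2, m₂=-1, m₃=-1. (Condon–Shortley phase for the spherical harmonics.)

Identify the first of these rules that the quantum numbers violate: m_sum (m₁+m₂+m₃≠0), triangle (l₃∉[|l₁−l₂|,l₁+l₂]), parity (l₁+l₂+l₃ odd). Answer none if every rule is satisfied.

none

Σmᵢ = 0  ✓
l₃∈[|l₁−l₂|,l₁+l₂]=[2,6], have l₃=6  ✓
Σlᵢ = 12 ⇒ even  ✓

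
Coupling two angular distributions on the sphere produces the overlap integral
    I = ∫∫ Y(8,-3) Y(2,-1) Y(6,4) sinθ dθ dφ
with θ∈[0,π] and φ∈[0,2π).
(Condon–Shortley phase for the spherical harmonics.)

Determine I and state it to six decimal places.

-0.089004

Checks pass: Σm=0; 16 even; l₃=6∈[6,10].
(2·8+1)(2·2+1)(2·6+1) = 1105
Δ: 4! 12! 0! / 17! → 1/30940
sum: t=2:+1/2073600 = 1/2073600
3j²(8 2 6; 0 0 0) = Δ·Π!·Σ² = 28/1105  (sign +1)
sum: t=1:−1/43545600 = -1/43545600
3j²(8 2 6; -3 -1 4) = Δ·Π!·Σ² = 11/3094  (sign -1)
combine: 4πI² = 1105·28/1105·11/3094 = 22/221
take √, sign -1: I = -0.08900415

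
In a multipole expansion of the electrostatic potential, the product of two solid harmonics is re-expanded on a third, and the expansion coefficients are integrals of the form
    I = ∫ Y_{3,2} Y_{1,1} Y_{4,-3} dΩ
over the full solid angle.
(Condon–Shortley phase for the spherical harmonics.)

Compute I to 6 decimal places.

-0.282095

Checks pass: Σm=0; 8 even; l₃=4∈[2,4].
(2·3+1)(2·1+1)(2·4+1) = 189
Δ: 0! 6! 2! / 9! → 1/252
sum: t=0:+1/36 = 1/36
3j²(3 1 4; 0 0 0) = Δ·Π!·Σ² = 4/63  (sign +1)
sum: t=0:+1/240 = 1/240
3j²(3 1 4; 2 1 -3) = Δ·Π!·Σ² = 1/12  (sign -1)
combine: 4πI² = 189·4/63·1/12 = 1/1
take √, sign -1: I = -0.28209479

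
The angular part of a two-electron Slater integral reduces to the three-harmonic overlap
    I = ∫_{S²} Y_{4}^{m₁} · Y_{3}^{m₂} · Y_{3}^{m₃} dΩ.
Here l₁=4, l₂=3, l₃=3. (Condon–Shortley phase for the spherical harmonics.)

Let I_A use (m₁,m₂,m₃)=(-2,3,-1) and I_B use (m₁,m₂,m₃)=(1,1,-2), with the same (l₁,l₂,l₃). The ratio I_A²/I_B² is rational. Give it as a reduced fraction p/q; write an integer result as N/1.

27/16

Shared (l₁,l₂,l₃)=(4,3,3): N and (l;000)² cancel in I_A²/I_B².
A: Δ = 4!·4!·2!/11! = 1/34650; Racah Σ t=4..4: t=4:+1/192 = 1/192; ⇒ 3j(4 3 3; -2 3 -1)² = 3/77, sgn +1
B: Δ = 4!·4!·2!/11! = 1/34650; Racah Σ t=2..3: t=2:+1/48 t=3:−1/144 = 1/72; ⇒ 3j(4 3 3; 1 1 -2)² = 16/693, sgn -1
I_A²/I_B² = (3/77)/(16/693) = 27/16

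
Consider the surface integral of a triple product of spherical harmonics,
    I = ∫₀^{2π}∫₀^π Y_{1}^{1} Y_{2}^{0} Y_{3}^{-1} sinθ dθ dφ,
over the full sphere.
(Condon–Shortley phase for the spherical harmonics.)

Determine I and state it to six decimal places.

-0.202301

Checks pass: Σm=0; 6 even; l₃=3∈[1,3].
(2·1+1)(2·2+1)(2·3+1) = 105
Δ: 0! 2! 4! / 7! → 1/105
sum: t=0:+1/4 = 1/4
3j²(1 2 3; 0 0 0) = Δ·Π!·Σ² = 3/35  (sign -1)
sum: t=0:+1/8 = 1/8
3j²(1 2 3; 1 0 -1) = Δ·Π!·Σ² = 2/35  (sign +1)
combine: 4πI² = 105·3/35·2/35 = 18/35
take √, sign -1: I = -0.20230066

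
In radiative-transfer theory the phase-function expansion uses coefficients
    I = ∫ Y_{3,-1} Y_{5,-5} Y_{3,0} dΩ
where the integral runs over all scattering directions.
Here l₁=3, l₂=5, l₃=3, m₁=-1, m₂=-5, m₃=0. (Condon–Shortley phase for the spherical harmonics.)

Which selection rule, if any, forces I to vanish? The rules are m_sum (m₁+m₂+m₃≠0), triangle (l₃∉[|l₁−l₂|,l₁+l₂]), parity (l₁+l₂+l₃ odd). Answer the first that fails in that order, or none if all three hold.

m_sum

Σmᵢ = -6  ✗
l₃∈[|l₁−l₂|,l₁+l₂]=[2,8], have l₃=3
Σlᵢ = 11 ⇒ odd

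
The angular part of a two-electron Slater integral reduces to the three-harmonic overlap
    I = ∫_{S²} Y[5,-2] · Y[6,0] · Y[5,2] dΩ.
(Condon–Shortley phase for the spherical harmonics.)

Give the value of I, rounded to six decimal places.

-0.110455

Rules hold: Σm=0, L=16 even, 1≤5≤11.
N = 11·13·11 = 1573
Δ = 6!·4!·6!/17! = 1/28588560
Racah Σ t=1..5: t=1:−1/345600 t=2:+1/13824 t=3:−1/5184 t=4:+1/13824 t=5:−1/345600 = -7/129600
⇒ 3j(5 6 5; 0 0 0)² = 80/7293, sgn +1
Racah Σ t=3..6: t=3:−1/31104 t=4:+1/13824 t=5:−1/57600 t=6:+1/3110400 = 1/43200
⇒ 3j(5 6 5; -2 0 2)² = 108/12155, sgn -1
4πI² = N·(3j₀)²·(3jₘ)² = 576/3757
I = -1·√(0.153314/4π) = -0.11045508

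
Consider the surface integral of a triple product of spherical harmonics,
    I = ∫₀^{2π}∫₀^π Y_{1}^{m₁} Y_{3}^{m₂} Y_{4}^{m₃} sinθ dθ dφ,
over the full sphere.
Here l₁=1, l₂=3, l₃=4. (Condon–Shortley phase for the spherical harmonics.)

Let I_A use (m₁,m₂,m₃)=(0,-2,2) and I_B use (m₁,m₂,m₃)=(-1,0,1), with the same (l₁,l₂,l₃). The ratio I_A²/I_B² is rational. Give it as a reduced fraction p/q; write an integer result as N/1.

6/5

Same 1,3,4: normalisation and zero-m 3j drop out of the ratio.
A: Δ: 0! 2! 6! / 9! → 1/252; sum: t=0:+1/120 = 1/120; 3j²(1 3 4; 0 -2 2) = Δ·Π!·Σ² = 1/21  (sign +1)
B: Δ: 0! 2! 6! / 9! → 1/252; sum: t=0:+1/72 = 1/72; 3j²(1 3 4; -1 0 1) = Δ·Π!·Σ² = 5/126  (sign -1)
I_A²/I_B² = (1/21)/(5/126) = 6/5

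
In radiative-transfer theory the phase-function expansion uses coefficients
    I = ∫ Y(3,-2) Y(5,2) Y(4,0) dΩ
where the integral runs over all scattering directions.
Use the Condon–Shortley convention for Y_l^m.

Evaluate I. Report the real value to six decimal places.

Checks pass: Σm=0; 12 even; l₃=4∈[2,8].
(2·3+1)(2·5+1)(2·4+1) = 693
Δ: 4! 2! 6! / 13! → 1/180180
sum: t=1:−1/576 t=2:+1/144 t=3:−1/576 = 1/288
3j²(3 5 4; 0 0 0) = Δ·Π!·Σ² = 20/1001  (sign +1)
sum: t=3:−1/576 t=4:+1/864 = -1/1728
3j²(3 5 4; -2 2 0) = Δ·Π!·Σ² = 5/1287  (sign -1)
combine: 4πI² = 693·20/1001·5/1287 = 100/1859
take √, sign -1: I = -0.06542675

-0.065427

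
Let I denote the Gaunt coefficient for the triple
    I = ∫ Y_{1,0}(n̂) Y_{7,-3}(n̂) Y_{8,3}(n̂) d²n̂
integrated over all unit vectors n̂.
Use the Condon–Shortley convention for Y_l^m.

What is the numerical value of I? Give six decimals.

-0.226917

m-sum 0 ✓  L=16 even ✓  6≤8≤8 ✓
Π(2lᵢ+1) = 3×15×17 = 765
triangle coeff Δ(1,7,8) = 1/2040
Σ_t [0,0]: t=0:+1/25401600 = 1/25401600
(3j)²=8/255 [(1 7 8; 0 0 0)], sign=+1
Σ_t [0,0]: t=0:+1/87091200 = 1/87091200
(3j)²=11/408 [(1 7 8; 0 -3 3)], sign=-1
⇒ 4πI² = 11/17
I = (-1)√(11/17/(4π)) = -0.22691696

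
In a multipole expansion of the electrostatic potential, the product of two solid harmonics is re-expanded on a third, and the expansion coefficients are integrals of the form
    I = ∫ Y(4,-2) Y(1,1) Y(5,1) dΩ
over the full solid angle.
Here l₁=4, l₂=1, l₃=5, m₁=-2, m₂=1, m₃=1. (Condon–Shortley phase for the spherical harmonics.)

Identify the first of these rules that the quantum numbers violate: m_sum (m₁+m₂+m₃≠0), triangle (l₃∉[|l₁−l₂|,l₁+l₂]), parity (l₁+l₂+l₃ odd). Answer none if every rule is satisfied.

azimuthal sum: -2 + 1 + 1 = 0  ✓
3 ≤ 5 ≤ 5 (triangle on l)  ✓
L = 4 + 1 + 5 = 10 (even)  ✓

none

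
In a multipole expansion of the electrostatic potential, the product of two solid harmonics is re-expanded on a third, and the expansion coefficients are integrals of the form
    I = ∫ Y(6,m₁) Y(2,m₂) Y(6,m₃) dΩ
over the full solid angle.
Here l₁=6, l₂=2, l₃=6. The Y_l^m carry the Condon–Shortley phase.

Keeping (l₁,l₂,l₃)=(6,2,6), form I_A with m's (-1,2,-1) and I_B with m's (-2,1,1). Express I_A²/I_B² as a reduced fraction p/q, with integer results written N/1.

l's match ⇒ only the (l;m) 3-j factors differ between A and B.
A: triangle coeff Δ(6,2,6) = 1/90090; Σ_t [2,2]: t=2:+1/57600 = 1/57600; (3j)²=21/715 [(6 2 6; -1 2 -1)], sign=-1
B: triangle coeff Δ(6,2,6) = 1/90090; Σ_t [1,2]: t=1:−1/60480 t=2:+1/34560 = 1/80640; (3j)²=6/1001 [(6 2 6; -2 1 1)], sign=-1
I_A²/I_B² = (21/715)/(6/1001) = 49/10

49/10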